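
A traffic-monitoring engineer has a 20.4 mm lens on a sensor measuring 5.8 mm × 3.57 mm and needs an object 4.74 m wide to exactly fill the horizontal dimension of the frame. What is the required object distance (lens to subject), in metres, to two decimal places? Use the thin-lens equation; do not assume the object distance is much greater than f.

W: 4.74 m = 4740 mm.
Magnification m = w/W = dᵢ/dₒ; combined with 1/f = 1/dₒ + 1/dᵢ this gives dₒ = f·(1 + W/w).
dₒ = 20.4 mm × (1 + 4740/5.8) = 20.4 × 818.2414 ≈ 16692.124 mm = 16.6921 m.

16.69 m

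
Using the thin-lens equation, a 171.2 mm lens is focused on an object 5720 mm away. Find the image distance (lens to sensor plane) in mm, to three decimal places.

1/dᵢ = 1/f − 1/dₒ = 1/171.2 − 1/5720 = 0.0056663 mm⁻¹.
dᵢ = 1/0.0056663 ≈ 176.4821 mm.

176.482 mm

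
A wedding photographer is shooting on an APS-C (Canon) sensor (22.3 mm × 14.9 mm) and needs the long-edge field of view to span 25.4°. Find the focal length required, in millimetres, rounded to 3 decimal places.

From α = 2·arctan(w/2f) we get f = w / (2·tan(α/2)).
With w = 22.3 mm and α/2 = 12.7°, tan(α/2) ≈ 0.22536, so f ≈ 22.3 / 0.45072 ≈ 49.4765 mm.

49.476 mm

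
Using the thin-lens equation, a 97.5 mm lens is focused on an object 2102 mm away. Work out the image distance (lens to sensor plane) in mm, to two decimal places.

102.24 mm

1/dᵢ = 1/f − 1/dₒ = 1/97.5 − 1/2102 = 0.0097807 mm⁻¹.
dᵢ = 1/0.0097807 ≈ 102.2425 mm.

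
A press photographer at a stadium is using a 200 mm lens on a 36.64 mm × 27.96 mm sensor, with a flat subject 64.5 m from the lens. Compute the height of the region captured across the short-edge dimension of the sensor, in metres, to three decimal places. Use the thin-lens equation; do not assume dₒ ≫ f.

dₒ: 64.5 m = 64500 mm.
Similar triangles through the lens centre give W/dₒ = h/dᵢ; with 1/f = 1/dₒ + 1/dᵢ this gives W = h·(dₒ − f)/f.
W = 27.96 mm × (64500 − 200) / 200 = 27.96 × 321.5000 ≈ 8989.140 mm = 8.98914 m.

8.989 m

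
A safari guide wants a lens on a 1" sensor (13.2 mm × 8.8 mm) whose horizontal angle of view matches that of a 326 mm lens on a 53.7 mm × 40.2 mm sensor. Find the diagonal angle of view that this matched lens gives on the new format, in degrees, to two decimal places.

Equal horizontal AOV ⇒ f₂ = f₁ · 13.2/53.7 = 326 × 0.24581 ≈ 80.1341 mm.
Sensor diagonal = √(13.2² + 8.8²) = √251.6800 ≈ 15.8644 mm.
Diagonal AOV on the new format = 2·arctan(15.8644 / (2 × 80.1341)) = 2·arctan(0.09899) ≈ 11.3062°.

11.31°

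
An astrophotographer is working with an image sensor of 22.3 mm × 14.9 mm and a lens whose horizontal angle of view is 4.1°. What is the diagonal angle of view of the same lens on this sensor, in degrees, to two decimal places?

From the horizontal AOV: f = 22.3 / (2·tan(2.05°)) = 22.3 / 0.07159 ≈ 311.5002 mm.
Sensor diagonal = √(22.3² + 14.9²) = √719.3000 ≈ 26.8198 mm.
Diagonal AOV = 2·arctan(26.8198 / (2 × 311.5002)) = 2·arctan(0.04305) ≈ 4.9301°.

4.93°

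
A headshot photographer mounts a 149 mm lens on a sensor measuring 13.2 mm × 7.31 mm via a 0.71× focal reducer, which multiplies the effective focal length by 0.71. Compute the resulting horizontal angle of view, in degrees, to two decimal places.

Effective focal length f = 149 × 0.71 = 105.79 mm.
α = 2·arctan(13.2 / (2 × 105.79)) = 2·arctan(0.06239) ≈ 7.1399°.

7.14°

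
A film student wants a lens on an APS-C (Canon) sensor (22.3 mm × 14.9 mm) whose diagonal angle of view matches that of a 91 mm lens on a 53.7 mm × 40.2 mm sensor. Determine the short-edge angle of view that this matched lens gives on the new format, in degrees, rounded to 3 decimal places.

23.144°

Sensor diagonal = √(53.7² + 40.2²) = √4499.7300 ≈ 67.0800 mm.
Sensor diagonal = √(22.3² + 14.9²) = √719.3000 ≈ 26.8198 mm.
Equal diagonal AOV ⇒ f₂ = f₁ · 26.8198/67.0800 = 91 × 0.39982 ≈ 36.3834 mm.
Short-edge AOV on the new format = 2·arctan(14.9 / (2 × 36.3834)) = 2·arctan(0.20476) ≈ 23.1443°.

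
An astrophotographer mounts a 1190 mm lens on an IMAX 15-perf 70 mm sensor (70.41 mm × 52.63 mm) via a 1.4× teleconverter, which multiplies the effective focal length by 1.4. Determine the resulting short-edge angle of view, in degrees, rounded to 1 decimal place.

Effective focal length f = 1190 × 1.4 = 1666 mm.
α = 2·arctan(52.63 / (2 × 1666)) = 2·arctan(0.01580) ≈ 1.8099°.

1.8°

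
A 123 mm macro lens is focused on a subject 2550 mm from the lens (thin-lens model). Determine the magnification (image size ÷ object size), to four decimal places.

0.0507×

Thin lens: 1/f = 1/dₒ + 1/dᵢ → 1/dᵢ = 1/123 − 1/2550 = 0.0077379 mm⁻¹, so dᵢ ≈ 129.2336 mm.
Magnification m = dᵢ/dₒ = 129.2336/2550 ≈ 0.05068.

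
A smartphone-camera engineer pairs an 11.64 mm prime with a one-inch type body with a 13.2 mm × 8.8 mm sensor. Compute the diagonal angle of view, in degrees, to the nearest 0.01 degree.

Sensor diagonal = √(13.2² + 8.8²) = √251.6800 ≈ 15.8644 mm.
Angle of view α = 2·arctan(d/2f) with d = 15.8644 mm and f = 11.64 mm.
d/2f = 0.68146; arctan(0.68146) ≈ 34.2729°, so α ≈ 68.5459°.

68.55°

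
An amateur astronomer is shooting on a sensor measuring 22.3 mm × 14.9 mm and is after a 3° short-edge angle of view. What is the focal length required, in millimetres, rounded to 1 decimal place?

From α = 2·arctan(h/2f) we get f = h / (2·tan(α/2)).
With h = 14.9 mm and α/2 = 1.5°, tan(α/2) ≈ 0.02619, so f ≈ 14.9 / 0.05237 ≈ 284.5040 mm.

284.5 mm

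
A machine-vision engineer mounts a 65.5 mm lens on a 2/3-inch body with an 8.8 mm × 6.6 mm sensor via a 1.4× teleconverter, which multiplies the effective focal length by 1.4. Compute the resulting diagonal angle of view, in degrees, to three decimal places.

Effective focal length f = 65.5 × 1.4 = 91.7 mm.
Sensor diagonal = √(8.8² + 6.6²) = √121.0000 ≈ 11.0000 mm.
α = 2·arctan(11.000 / (2 × 91.7)) = 2·arctan(0.05998) ≈ 6.8648°.

6.865°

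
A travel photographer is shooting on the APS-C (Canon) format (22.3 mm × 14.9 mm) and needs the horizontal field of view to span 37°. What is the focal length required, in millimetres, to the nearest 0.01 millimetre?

From α = 2·arctan(w/2f) we get f = w / (2·tan(α/2)).
With w = 22.3 mm and α/2 = 18.5°, tan(α/2) ≈ 0.33460, so f ≈ 22.3 / 0.66919 ≈ 33.3238 mm.

33.32 mm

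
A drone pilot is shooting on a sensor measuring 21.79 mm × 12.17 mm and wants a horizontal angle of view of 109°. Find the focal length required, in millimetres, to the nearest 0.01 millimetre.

7.77 mm

From α = 2·arctan(w/2f) we get f = w / (2·tan(α/2)).
With w = 21.79 mm and α/2 = 54.5°, tan(α/2) ≈ 1.40195, so f ≈ 21.79 / 2.80390 ≈ 7.7713 mm.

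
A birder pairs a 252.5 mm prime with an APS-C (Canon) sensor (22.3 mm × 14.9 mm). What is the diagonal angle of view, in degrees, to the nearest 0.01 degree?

6.08°

Sensor diagonal = √(22.3² + 14.9²) = √719.3000 ≈ 26.8198 mm.
Angle of view α = 2·arctan(d/2f) with d = 26.8198 mm and f = 252.5 mm.
d/2f = 0.05311; arctan(0.05311) ≈ 3.0400°, so α ≈ 6.0801°.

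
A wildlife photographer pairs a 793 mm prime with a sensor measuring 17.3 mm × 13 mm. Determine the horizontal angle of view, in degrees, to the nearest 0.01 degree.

1.25°

Angle of view α = 2·arctan(w/2f) with w = 17.3 mm and f = 793 mm.
w/2f = 0.01091; arctan(0.01091) ≈ 0.6250°, so α ≈ 1.2499°.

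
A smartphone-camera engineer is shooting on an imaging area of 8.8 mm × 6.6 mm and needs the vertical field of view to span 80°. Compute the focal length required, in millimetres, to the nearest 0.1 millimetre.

3.9 mm

From α = 2·arctan(h/2f) we get f = h / (2·tan(α/2)).
With h = 6.6 mm and α/2 = 40°, tan(α/2) ≈ 0.83910, so f ≈ 6.6 / 1.67820 ≈ 3.9328 mm.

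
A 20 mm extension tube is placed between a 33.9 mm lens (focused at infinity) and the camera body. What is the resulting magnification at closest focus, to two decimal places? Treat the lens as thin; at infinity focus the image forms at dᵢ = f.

The tube moves the image plane from f to f + e, so dᵢ = 33.9 + 20 = 53.9 mm. Focus is achieved when 1/f = 1/dₒ + 1/dᵢ, giving dₒ = 1/(1/f − 1/(f+e)).
Magnification m = dᵢ/dₒ = (f+e)·(1/f − 1/(f+e)) = e/f = 20/33.9 ≈ 0.5900.

0.59×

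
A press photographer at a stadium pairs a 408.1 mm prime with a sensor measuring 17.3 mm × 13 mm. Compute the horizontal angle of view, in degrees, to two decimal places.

Angle of view α = 2·arctan(w/2f) with w = 17.3 mm and f = 408.1 mm.
w/2f = 0.02120; arctan(0.02120) ≈ 1.2142°, so α ≈ 2.4285°.

2.43°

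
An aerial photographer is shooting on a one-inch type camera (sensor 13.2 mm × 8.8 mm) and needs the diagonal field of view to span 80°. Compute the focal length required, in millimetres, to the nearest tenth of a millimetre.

9.5 mm

Sensor diagonal = √(13.2² + 8.8²) = √251.6800 ≈ 15.8644 mm.
From α = 2·arctan(d/2f) we get f = d / (2·tan(α/2)).
With d = 15.8644 mm and α/2 = 40°, tan(α/2) ≈ 0.83910, so f ≈ 15.8644 / 1.67820 ≈ 9.4532 mm.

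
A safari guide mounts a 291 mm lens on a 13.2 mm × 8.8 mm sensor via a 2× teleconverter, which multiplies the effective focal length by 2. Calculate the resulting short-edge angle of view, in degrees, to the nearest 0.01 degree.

0.87°

Effective focal length f = 291 × 2 = 582 mm.
α = 2·arctan(8.8 / (2 × 582)) = 2·arctan(0.00756) ≈ 0.8663°.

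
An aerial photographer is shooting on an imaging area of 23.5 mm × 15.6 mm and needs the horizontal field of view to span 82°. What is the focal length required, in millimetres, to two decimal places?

From α = 2·arctan(w/2f) we get f = w / (2·tan(α/2)).
With w = 23.5 mm and α/2 = 41°, tan(α/2) ≈ 0.86929, so f ≈ 23.5 / 1.73857 ≈ 13.5168 mm.

13.52 mm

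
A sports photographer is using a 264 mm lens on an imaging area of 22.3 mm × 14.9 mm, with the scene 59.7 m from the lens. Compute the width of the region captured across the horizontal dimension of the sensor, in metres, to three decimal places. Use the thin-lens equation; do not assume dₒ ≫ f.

5.021 m

dₒ: 59.7 m = 59700 mm.
Similar triangles through the lens centre give W/dₒ = w/dᵢ; with 1/f = 1/dₒ + 1/dᵢ this gives W = w·(dₒ − f)/f.
W = 22.3 mm × (59700 − 264) / 264 = 22.3 × 225.1364 ≈ 5020.541 mm = 5.02054 m.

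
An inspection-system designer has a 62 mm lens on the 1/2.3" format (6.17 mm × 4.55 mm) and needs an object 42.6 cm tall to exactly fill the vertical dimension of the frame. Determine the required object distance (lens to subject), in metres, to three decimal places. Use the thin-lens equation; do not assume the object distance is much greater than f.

W: 42.6 cm = 426 mm.
Magnification m = h/W = dᵢ/dₒ; combined with 1/f = 1/dₒ + 1/dᵢ this gives dₒ = f·(1 + W/h).
dₒ = 62 mm × (1 + 426/4.55) = 62 × 94.6264 ≈ 5866.835 mm = 5.86684 m.

5.867 m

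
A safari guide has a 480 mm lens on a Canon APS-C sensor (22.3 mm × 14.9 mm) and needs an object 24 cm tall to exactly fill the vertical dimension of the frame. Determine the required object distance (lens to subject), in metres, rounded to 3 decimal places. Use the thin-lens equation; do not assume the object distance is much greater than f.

8.212 m

W: 24 cm = 240 mm.
Magnification m = h/W = dᵢ/dₒ; combined with 1/f = 1/dₒ + 1/dᵢ this gives dₒ = f·(1 + W/h).
dₒ = 480 mm × (1 + 240/14.9) = 480 × 17.1074 ≈ 8211.544 mm = 8.21154 m.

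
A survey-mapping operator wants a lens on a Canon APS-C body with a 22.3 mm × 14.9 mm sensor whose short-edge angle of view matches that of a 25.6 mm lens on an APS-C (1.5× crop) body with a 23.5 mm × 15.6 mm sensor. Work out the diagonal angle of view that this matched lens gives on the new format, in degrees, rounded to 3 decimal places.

Equal short-edge AOV ⇒ f₂ = f₁ · 14.9/15.6 = 25.6 × 0.95513 ≈ 24.4513 mm.
Sensor diagonal = √(22.3² + 14.9²) = √719.3000 ≈ 26.8198 mm.
Diagonal AOV on the new format = 2·arctan(26.8198 / (2 × 24.4513)) = 2·arctan(0.54843) ≈ 57.4836°.

57.484°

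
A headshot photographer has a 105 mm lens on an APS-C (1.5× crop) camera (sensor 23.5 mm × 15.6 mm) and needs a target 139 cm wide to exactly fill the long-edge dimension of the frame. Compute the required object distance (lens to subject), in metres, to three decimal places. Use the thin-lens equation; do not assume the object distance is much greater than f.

6.316 m

W: 139 cm = 1390 mm.
Magnification m = w/W = dᵢ/dₒ; combined with 1/f = 1/dₒ + 1/dᵢ this gives dₒ = f·(1 + W/w).
dₒ = 105 mm × (1 + 1390/23.5) = 105 × 60.1489 ≈ 6315.638 mm = 6.31564 m.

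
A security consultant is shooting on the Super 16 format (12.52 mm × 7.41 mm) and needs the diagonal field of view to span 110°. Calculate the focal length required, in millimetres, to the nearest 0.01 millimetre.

5.09 mm

Sensor diagonal = √(12.52² + 7.41²) = √211.6585 ≈ 14.5485 mm.
From α = 2·arctan(d/2f) we get f = d / (2·tan(α/2)).
With d = 14.5485 mm and α/2 = 55°, tan(α/2) ≈ 1.42815, so f ≈ 14.5485 / 2.85630 ≈ 5.0935 mm.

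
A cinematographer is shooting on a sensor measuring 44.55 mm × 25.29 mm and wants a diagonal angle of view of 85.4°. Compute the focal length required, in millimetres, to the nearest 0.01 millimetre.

27.76 mm

Sensor diagonal = √(44.55² + 25.29²) = √2624.2866 ≈ 51.2278 mm.
From α = 2·arctan(d/2f) we get f = d / (2·tan(α/2)).
With d = 51.2278 mm and α/2 = 42.7°, tan(α/2) ≈ 0.92277, so f ≈ 51.2278 / 1.84555 ≈ 27.7575 mm.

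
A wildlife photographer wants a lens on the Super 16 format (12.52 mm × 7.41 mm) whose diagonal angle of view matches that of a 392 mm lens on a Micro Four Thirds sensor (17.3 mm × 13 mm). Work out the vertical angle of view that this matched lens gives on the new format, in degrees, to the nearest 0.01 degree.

1.61°

Sensor diagonal = √(17.3² + 13²) = √468.2900 ≈ 21.6400 mm.
Sensor diagonal = √(12.52² + 7.41²) = √211.6585 ≈ 14.5485 mm.
Equal diagonal AOV ⇒ f₂ = f₁ · 14.5485/21.6400 = 392 × 0.67230 ≈ 263.5400 mm.
Vertical AOV on the new format = 2·arctan(7.41 / (2 × 263.5400)) = 2·arctan(0.01406) ≈ 1.6109°.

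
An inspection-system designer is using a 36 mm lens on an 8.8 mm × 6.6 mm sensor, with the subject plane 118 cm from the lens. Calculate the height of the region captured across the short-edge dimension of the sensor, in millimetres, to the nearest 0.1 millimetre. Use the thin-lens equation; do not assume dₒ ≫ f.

209.7 mm

dₒ: 118 cm = 1180 mm.
Similar triangles through the lens centre give W/dₒ = h/dᵢ; with 1/f = 1/dₒ + 1/dᵢ this gives W = h·(dₒ − f)/f.
W = 6.6 mm × (1180 − 36) / 36 = 6.6 × 31.7778 ≈ 209.733 mm.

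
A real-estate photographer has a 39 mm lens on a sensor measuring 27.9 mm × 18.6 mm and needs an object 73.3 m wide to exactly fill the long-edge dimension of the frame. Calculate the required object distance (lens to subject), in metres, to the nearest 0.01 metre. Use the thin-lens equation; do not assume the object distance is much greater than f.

W: 73.3 m = 73300 mm.
Magnification m = w/W = dᵢ/dₒ; combined with 1/f = 1/dₒ + 1/dᵢ this gives dₒ = f·(1 + W/w).
dₒ = 39 mm × (1 + 73300/27.9) = 39 × 2628.2401 ≈ 102501.366 mm = 102.501 m.

102.50 m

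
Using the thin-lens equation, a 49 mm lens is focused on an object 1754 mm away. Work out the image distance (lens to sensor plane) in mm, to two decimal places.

1/dᵢ = 1/f − 1/dₒ = 1/49 − 1/1754 = 0.0198380 mm⁻¹.
dᵢ = 1/0.0198380 ≈ 50.4082 mm.

50.41 mm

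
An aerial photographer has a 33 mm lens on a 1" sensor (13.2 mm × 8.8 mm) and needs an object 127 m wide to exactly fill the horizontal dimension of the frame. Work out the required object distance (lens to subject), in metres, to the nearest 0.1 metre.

W: 127 m = 127000 mm.
Magnification m = w/W = dᵢ/dₒ; combined with 1/f = 1/dₒ + 1/dᵢ this gives dₒ = f·(1 + W/w).
dₒ = 33 mm × (1 + 127000/13.2) = 33 × 9622.2121 ≈ 317533.000 mm = 317.533 m.

317.5 m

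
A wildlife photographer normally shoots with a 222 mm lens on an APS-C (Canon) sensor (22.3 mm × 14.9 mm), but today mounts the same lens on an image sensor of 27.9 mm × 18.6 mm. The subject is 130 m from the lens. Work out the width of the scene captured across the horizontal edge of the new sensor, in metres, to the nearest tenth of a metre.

16.3 m

The focal length stays 222 mm; the relevant sensor dimension is now w = 27.9 mm. Object distance dₒ = 130 m = 130000 mm.
Thin-lens field width W = w·(dₒ − f)/f = 27.9 × (130000 − 222)/222 ≈ 16309.938 mm = 16.3099 m.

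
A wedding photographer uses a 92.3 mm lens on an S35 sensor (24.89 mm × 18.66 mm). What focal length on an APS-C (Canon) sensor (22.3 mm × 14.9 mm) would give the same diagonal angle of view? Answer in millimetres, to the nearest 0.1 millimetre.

79.6 mm

Sensor diagonal = √(24.89² + 18.66²) = √967.7077 ≈ 31.1080 mm.
Sensor diagonal = √(22.3² + 14.9²) = √719.3000 ≈ 26.8198 mm.
Equal angle of view means equal diagonal/f ratio, so f₂ = f₁ · (diagonal₂/diagonal₁) = 92.3 × 26.8198/31.1080.
f₂ = 92.3 × 0.86215 ≈ 79.576 mm.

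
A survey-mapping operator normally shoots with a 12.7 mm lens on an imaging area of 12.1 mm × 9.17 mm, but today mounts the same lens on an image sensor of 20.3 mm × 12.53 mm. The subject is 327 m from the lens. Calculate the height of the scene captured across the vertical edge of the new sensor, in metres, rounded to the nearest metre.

The focal length stays 12.7 mm; the relevant sensor dimension is now h = 12.53 mm. Object distance dₒ = 327 m = 327000 mm.
Thin-lens field height W = h·(dₒ − f)/f = 12.53 × (327000 − 12.7)/12.7 ≈ 322610.305 mm = 322.61 m.

323 m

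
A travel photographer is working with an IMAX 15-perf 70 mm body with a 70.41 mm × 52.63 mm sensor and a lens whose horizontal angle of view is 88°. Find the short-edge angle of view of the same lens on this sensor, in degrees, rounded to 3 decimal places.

71.646°

From the horizontal AOV: f = 70.41 / (2·tan(44°)) = 70.41 / 1.93138 ≈ 36.4558 mm.
Short-edge AOV = 2·arctan(52.63 / (2 × 36.4558)) = 2·arctan(0.72183) ≈ 71.6459°.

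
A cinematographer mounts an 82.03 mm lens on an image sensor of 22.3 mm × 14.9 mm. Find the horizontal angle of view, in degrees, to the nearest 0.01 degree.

Angle of view α = 2·arctan(w/2f) with w = 22.3 mm and f = 82.03 mm.
w/2f = 0.13593; arctan(0.13593) ≈ 7.7405°, so α ≈ 15.4811°.

15.48°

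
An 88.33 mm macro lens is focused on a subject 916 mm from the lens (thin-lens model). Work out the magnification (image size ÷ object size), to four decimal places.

0.1067×

Thin lens: 1/f = 1/dₒ + 1/dᵢ → 1/dᵢ = 1/88.33 − 1/916 = 0.0102295 mm⁻¹, so dᵢ ≈ 97.7567 mm.
Magnification m = dᵢ/dₒ = 97.7567/916 ≈ 0.10672.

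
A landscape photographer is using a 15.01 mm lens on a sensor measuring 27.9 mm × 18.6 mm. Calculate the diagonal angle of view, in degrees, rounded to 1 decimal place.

96.3°

Sensor diagonal = √(27.9² + 18.6²) = √1124.3700 ≈ 33.5316 mm.
Angle of view α = 2·arctan(d/2f) with d = 33.5316 mm and f = 15.01 mm.
d/2f = 1.11698; arctan(1.11698) ≈ 48.1627°, so α ≈ 96.3255°.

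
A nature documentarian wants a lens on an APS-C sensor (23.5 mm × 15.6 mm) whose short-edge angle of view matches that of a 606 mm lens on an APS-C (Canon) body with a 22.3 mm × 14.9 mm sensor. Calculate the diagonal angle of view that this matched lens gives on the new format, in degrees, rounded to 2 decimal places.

2.55°

Equal short-edge AOV ⇒ f₂ = f₁ · 15.6/14.9 = 606 × 1.04698 ≈ 634.4698 mm.
Sensor diagonal = √(23.5² + 15.6²) = √795.6100 ≈ 28.2066 mm.
Diagonal AOV on the new format = 2·arctan(28.2066 / (2 × 634.4698)) = 2·arctan(0.02223) ≈ 2.5468°.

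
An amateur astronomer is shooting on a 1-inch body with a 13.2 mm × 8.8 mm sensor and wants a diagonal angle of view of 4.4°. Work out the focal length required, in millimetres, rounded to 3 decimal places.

206.481 mm

Sensor diagonal = √(13.2² + 8.8²) = √251.6800 ≈ 15.8644 mm.
From α = 2·arctan(d/2f) we get f = d / (2·tan(α/2)).
With d = 15.8644 mm and α/2 = 2.2°, tan(α/2) ≈ 0.03842, so f ≈ 15.8644 / 0.07683 ≈ 206.4813 mm.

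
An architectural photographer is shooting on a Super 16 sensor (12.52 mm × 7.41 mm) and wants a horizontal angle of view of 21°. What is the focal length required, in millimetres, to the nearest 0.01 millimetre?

From α = 2·arctan(w/2f) we get f = w / (2·tan(α/2)).
With w = 12.52 mm and α/2 = 10.5°, tan(α/2) ≈ 0.18534, so f ≈ 12.52 / 0.37068 ≈ 33.7759 mm.

33.78 mm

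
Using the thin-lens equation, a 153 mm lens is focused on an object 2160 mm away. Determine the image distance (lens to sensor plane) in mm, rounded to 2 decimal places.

1/dᵢ = 1/f − 1/dₒ = 1/153 − 1/2160 = 0.0060730 mm⁻¹.
dᵢ = 1/0.0060730 ≈ 164.6637 mm.

164.66 mm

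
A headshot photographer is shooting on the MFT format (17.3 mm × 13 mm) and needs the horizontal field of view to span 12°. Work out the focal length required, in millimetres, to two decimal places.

From α = 2·arctan(w/2f) we get f = w / (2·tan(α/2)).
With w = 17.3 mm and α/2 = 6°, tan(α/2) ≈ 0.10510, so f ≈ 17.3 / 0.21021 ≈ 82.2993 mm.

82.30 mm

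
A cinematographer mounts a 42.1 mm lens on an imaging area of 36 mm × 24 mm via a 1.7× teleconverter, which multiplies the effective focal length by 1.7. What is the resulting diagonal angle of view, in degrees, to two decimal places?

Effective focal length f = 42.1 × 1.7 = 71.57 mm.
Sensor diagonal = √(36² + 24²) = √1872.0000 ≈ 43.2666 mm.
α = 2·arctan(43.267 / (2 × 71.57)) = 2·arctan(0.30227) ≈ 33.6368°.

33.64°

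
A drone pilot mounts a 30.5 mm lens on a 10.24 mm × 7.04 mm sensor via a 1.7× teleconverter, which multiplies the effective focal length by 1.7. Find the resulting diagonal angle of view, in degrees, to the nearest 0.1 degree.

Effective focal length f = 30.5 × 1.7 = 51.85 mm.
Sensor diagonal = √(10.24² + 7.04²) = √154.4192 ≈ 12.4266 mm.
α = 2·arctan(12.427 / (2 × 51.85)) = 2·arctan(0.11983) ≈ 13.6665°.

13.7°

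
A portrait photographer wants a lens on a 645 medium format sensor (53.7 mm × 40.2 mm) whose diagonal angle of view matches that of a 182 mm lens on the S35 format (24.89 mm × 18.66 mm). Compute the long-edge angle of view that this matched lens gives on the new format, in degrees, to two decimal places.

Sensor diagonal = √(24.89² + 18.66²) = √967.7077 ≈ 31.1080 mm.
Sensor diagonal = √(53.7² + 40.2²) = √4499.7300 ≈ 67.0800 mm.
Equal diagonal AOV ⇒ f₂ = f₁ · 67.0800/31.1080 = 182 × 2.15636 ≈ 392.4574 mm.
Long-edge AOV on the new format = 2·arctan(53.7 / (2 × 392.4574)) = 2·arctan(0.06842) ≈ 7.8276°.

7.83°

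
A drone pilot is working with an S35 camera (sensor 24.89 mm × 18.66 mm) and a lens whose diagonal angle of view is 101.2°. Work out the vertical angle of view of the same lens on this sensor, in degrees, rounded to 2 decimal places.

Sensor diagonal = √(24.89² + 18.66²) = √967.7077 ≈ 31.1080 mm.
From the diagonal AOV: f = 31.1080 / (2·tan(50.6°)) = 31.1080 / 2.43484 ≈ 12.7762 mm.
Vertical AOV = 2·arctan(18.66 / (2 × 12.7762)) = 2·arctan(0.73026) ≈ 72.2786°.

72.28°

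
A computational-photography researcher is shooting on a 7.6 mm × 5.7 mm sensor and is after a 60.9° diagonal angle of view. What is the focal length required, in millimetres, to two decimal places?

8.08 mm

Sensor diagonal = √(7.6² + 5.7²) = √90.2500 ≈ 9.5000 mm.
From α = 2·arctan(d/2f) we get f = d / (2·tan(α/2)).
With d = 9.5000 mm and α/2 = 30.45°, tan(α/2) ≈ 0.58787, so f ≈ 9.5000 / 1.17574 ≈ 8.0800 mm.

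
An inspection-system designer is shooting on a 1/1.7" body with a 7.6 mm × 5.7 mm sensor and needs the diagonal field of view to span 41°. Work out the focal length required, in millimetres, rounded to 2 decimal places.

Sensor diagonal = √(7.6² + 5.7²) = √90.2500 ≈ 9.5000 mm.
From α = 2·arctan(d/2f) we get f = d / (2·tan(α/2)).
With d = 9.5000 mm and α/2 = 20.5°, tan(α/2) ≈ 0.37388, so f ≈ 9.5000 / 0.74777 ≈ 12.7045 mm.

12.70 mm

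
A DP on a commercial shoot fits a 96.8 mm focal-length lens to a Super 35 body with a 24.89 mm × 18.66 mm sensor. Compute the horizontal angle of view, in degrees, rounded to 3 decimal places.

Angle of view α = 2·arctan(w/2f) with w = 24.89 mm and f = 96.8 mm.
w/2f = 0.12856; arctan(0.12856) ≈ 7.3260°, so α ≈ 14.6520°.

14.652°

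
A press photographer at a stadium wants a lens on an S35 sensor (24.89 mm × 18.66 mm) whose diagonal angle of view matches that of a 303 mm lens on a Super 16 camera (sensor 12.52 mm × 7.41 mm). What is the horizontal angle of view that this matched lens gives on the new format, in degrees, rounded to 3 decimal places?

2.201°

Sensor diagonal = √(12.52² + 7.41²) = √211.6585 ≈ 14.5485 mm.
Sensor diagonal = √(24.89² + 18.66²) = √967.7077 ≈ 31.1080 mm.
Equal diagonal AOV ⇒ f₂ = f₁ · 31.1080/14.5485 = 303 × 2.13823 ≈ 647.8834 mm.
Horizontal AOV on the new format = 2·arctan(24.89 / (2 × 647.8834)) = 2·arctan(0.01921) ≈ 2.2009°.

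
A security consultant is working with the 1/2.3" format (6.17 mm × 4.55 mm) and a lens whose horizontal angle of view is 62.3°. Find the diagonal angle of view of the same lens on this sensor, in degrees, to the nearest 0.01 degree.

73.81°

From the horizontal AOV: f = 6.17 / (2·tan(31.15°)) = 6.17 / 1.20886 ≈ 5.1040 mm.
Sensor diagonal = √(6.17² + 4.55²) = √58.7714 ≈ 7.6663 mm.
Diagonal AOV = 2·arctan(7.6663 / (2 × 5.1040)) = 2·arctan(0.75101) ≈ 73.8135°.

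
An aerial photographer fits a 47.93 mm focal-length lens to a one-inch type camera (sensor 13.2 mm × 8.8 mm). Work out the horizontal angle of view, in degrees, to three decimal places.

Angle of view α = 2·arctan(w/2f) with w = 13.2 mm and f = 47.93 mm.
w/2f = 0.13770; arctan(0.13770) ≈ 7.8404°, so α ≈ 15.6807°.

15.681°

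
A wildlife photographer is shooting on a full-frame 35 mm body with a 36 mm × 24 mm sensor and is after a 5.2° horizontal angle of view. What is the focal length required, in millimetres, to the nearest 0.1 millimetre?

396.4 mm

From α = 2·arctan(w/2f) we get f = w / (2·tan(α/2)).
With w = 36 mm and α/2 = 2.6°, tan(α/2) ≈ 0.04541, so f ≈ 36 / 0.09082 ≈ 396.3908 mm.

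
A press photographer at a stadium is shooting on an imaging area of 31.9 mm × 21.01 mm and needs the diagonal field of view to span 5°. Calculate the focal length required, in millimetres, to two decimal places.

437.43 mm

Sensor diagonal = √(31.9² + 21.01²) = √1459.0301 ≈ 38.1973 mm.
From α = 2·arctan(d/2f) we get f = d / (2·tan(α/2)).
With d = 38.1973 mm and α/2 = 2.5°, tan(α/2) ≈ 0.04366, so f ≈ 38.1973 / 0.08732 ≈ 437.4305 mm.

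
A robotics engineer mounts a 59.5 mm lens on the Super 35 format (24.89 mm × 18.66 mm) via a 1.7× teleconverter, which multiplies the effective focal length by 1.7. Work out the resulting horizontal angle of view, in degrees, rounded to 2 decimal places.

Effective focal length f = 59.5 × 1.7 = 101.15 mm.
α = 2·arctan(24.89 / (2 × 101.15)) = 2·arctan(0.12304) ≈ 14.0283°.

14.03°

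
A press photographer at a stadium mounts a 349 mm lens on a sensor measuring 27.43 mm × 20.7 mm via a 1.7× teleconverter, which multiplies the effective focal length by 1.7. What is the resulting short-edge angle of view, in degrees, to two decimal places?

Effective focal length f = 349 × 1.7 = 593.3 mm.
α = 2·arctan(20.7 / (2 × 593.3)) = 2·arctan(0.01744) ≈ 1.9988°.

2.00°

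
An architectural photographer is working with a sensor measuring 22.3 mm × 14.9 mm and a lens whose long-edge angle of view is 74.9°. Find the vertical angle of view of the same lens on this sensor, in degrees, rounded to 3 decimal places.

From the long-edge AOV: f = 22.3 / (2·tan(37.45°)) = 22.3 / 1.53188 ≈ 14.5572 mm.
Vertical AOV = 2·arctan(14.9 / (2 × 14.5572)) = 2·arctan(0.51177) ≈ 54.2042°.

54.204°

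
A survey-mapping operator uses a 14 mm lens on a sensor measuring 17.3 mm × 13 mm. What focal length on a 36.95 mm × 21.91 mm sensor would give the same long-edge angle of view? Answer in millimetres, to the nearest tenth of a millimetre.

Equal angle of view means equal width/f ratio, so f₂ = f₁ · (width₂/width₁) = 14 × 36.95/17.3.
f₂ = 14 × 2.13584 ≈ 29.902 mm.

29.9 mm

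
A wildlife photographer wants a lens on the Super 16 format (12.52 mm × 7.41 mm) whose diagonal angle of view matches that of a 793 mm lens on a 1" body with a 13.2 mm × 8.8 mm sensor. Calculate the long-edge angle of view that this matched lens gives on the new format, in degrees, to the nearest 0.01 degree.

Sensor diagonal = √(13.2² + 8.8²) = √251.6800 ≈ 15.8644 mm.
Sensor diagonal = √(12.52² + 7.41²) = √211.6585 ≈ 14.5485 mm.
Equal diagonal AOV ⇒ f₂ = f₁ · 14.5485/15.8644 = 793 × 0.91705 ≈ 727.2215 mm.
Long-edge AOV on the new format = 2·arctan(12.52 / (2 × 727.2215)) = 2·arctan(0.00861) ≈ 0.9864°.

0.99°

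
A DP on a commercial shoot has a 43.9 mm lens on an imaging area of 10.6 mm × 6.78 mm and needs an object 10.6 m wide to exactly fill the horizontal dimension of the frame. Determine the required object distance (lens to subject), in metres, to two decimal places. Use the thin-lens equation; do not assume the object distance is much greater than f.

W: 10.6 m = 10600 mm.
Magnification m = w/W = dᵢ/dₒ; combined with 1/f = 1/dₒ + 1/dᵢ this gives dₒ = f·(1 + W/w).
dₒ = 43.9 mm × (1 + 10600/10.6) = 43.9 × 1001.0000 ≈ 43943.900 mm = 43.9439 m.

43.94 m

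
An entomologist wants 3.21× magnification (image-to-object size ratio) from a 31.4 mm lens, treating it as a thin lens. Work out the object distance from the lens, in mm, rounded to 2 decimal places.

With m = dᵢ/dₒ and 1/f = 1/dₒ + 1/dᵢ, substituting dᵢ = m·dₒ gives 1/f = (1 + 1/m)/dₒ, hence dₒ = f·(1 + 1/m).
dₒ = 31.4 × (1 + 1/3.21) = 31.4 × 1.31153 ≈ 41.182 mm.

41.18 mm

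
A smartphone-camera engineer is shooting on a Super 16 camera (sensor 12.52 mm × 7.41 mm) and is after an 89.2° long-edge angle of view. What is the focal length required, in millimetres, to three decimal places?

From α = 2·arctan(w/2f) we get f = w / (2·tan(α/2)).
With w = 12.52 mm and α/2 = 44.6°, tan(α/2) ≈ 0.98613, so f ≈ 12.52 / 1.97227 ≈ 6.3480 mm.

6.348 mm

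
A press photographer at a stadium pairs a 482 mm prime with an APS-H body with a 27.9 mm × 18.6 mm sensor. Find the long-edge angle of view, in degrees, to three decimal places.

3.316°

Angle of view α = 2·arctan(w/2f) with w = 27.9 mm and f = 482 mm.
w/2f = 0.02894; arctan(0.02894) ≈ 1.6578°, so α ≈ 3.3156°.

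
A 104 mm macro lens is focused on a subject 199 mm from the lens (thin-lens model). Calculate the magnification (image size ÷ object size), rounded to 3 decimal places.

Thin lens: 1/f = 1/dₒ + 1/dᵢ → 1/dᵢ = 1/104 − 1/199 = 0.0045903 mm⁻¹, so dᵢ ≈ 217.8526 mm.
Magnification m = dᵢ/dₒ = 217.8526/199 ≈ 1.09474.

1.095×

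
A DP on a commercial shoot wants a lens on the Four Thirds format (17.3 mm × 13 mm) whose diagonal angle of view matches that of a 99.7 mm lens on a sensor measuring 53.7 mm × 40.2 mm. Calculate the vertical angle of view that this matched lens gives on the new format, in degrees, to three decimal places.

Sensor diagonal = √(53.7² + 40.2²) = √4499.7300 ≈ 67.0800 mm.
Sensor diagonal = √(17.3² + 13²) = √468.2900 ≈ 21.6400 mm.
Equal diagonal AOV ⇒ f₂ = f₁ · 21.6400/67.0800 = 99.7 × 0.32260 ≈ 32.1632 mm.
Vertical AOV on the new format = 2·arctan(13 / (2 × 32.1632)) = 2·arctan(0.20209) ≈ 22.8505°.

22.851°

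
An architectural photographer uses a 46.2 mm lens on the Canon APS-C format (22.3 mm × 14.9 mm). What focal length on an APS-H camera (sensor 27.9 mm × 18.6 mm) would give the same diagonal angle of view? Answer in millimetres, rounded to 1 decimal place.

Sensor diagonal = √(22.3² + 14.9²) = √719.3000 ≈ 26.8198 mm.
Sensor diagonal = √(27.9² + 18.6²) = √1124.3700 ≈ 33.5316 mm.
Equal angle of view means equal diagonal/f ratio, so f₂ = f₁ · (diagonal₂/diagonal₁) = 46.2 × 33.5316/26.8198.
f₂ = 46.2 × 1.25026 ≈ 57.762 mm.

57.8 mm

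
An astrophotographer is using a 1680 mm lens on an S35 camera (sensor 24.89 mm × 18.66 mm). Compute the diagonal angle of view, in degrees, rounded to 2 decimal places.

1.06°

Sensor diagonal = √(24.89² + 18.66²) = √967.7077 ≈ 31.1080 mm.
Angle of view α = 2·arctan(d/2f) with d = 31.1080 mm and f = 1680 mm.
d/2f = 0.00926; arctan(0.00926) ≈ 0.5304°, so α ≈ 1.0609°.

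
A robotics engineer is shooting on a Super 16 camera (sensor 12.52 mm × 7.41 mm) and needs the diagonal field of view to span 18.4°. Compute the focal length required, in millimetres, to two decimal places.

Sensor diagonal = √(12.52² + 7.41²) = √211.6585 ≈ 14.5485 mm.
From α = 2·arctan(d/2f) we get f = d / (2·tan(α/2)).
With d = 14.5485 mm and α/2 = 9.2°, tan(α/2) ≈ 0.16196, so f ≈ 14.5485 / 0.32393 ≈ 44.9125 mm.

44.91 mm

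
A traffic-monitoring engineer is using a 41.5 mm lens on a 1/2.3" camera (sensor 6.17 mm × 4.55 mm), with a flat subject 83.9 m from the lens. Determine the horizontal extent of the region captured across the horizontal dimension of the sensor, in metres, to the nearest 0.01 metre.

12.47 m

dₒ: 83.9 m = 83900 mm.
Similar triangles through the lens centre give W/dₒ = w/dᵢ; with 1/f = 1/dₒ + 1/dᵢ this gives W = w·(dₒ − f)/f.
W = 6.17 mm × (83900 − 41.5) / 41.5 = 6.17 × 2020.6867 ≈ 12467.637 mm = 12.4676 m.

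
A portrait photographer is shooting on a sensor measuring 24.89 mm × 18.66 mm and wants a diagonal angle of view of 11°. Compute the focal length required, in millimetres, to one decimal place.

161.5 mm

Sensor diagonal = √(24.89² + 18.66²) = √967.7077 ≈ 31.1080 mm.
From α = 2·arctan(d/2f) we get f = d / (2·tan(α/2)).
With d = 31.1080 mm and α/2 = 5.5°, tan(α/2) ≈ 0.09629, so f ≈ 31.1080 / 0.19258 ≈ 161.5345 mm.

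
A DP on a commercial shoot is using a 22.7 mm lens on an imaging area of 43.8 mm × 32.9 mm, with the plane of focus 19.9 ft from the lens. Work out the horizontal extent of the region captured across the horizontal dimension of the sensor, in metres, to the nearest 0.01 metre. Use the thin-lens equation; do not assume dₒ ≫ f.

dₒ: 19.9 ft × 304.8 mm/ft = 6065.52 mm.
Similar triangles through the lens centre give W/dₒ = w/dᵢ; with 1/f = 1/dₒ + 1/dᵢ this gives W = w·(dₒ − f)/f.
W = 43.8 mm × (6065.52 − 22.7) / 22.7 = 43.8 × 266.2035 ≈ 11659.714 mm = 11.6597 m.

11.66 m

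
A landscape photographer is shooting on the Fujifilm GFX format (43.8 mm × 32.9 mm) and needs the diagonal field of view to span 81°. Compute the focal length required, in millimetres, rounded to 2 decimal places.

Sensor diagonal = √(43.8² + 32.9²) = √3000.8500 ≈ 54.7800 mm.
From α = 2·arctan(d/2f) we get f = d / (2·tan(α/2)).
With d = 54.7800 mm and α/2 = 40.5°, tan(α/2) ≈ 0.85408, so f ≈ 54.7800 / 1.70816 ≈ 32.0696 mm.

32.07 mm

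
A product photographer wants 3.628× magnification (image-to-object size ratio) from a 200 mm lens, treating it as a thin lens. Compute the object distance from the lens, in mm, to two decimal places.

255.13 mm

With m = dᵢ/dₒ and 1/f = 1/dₒ + 1/dᵢ, substituting dᵢ = m·dₒ gives 1/f = (1 + 1/m)/dₒ, hence dₒ = f·(1 + 1/m).
dₒ = 200 × (1 + 1/3.628) = 200 × 1.27563 ≈ 255.127 mm.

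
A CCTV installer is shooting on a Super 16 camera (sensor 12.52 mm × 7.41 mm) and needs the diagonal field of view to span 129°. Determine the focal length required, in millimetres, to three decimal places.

3.470 mm

Sensor diagonal = √(12.52² + 7.41²) = √211.6585 ≈ 14.5485 mm.
From α = 2·arctan(d/2f) we get f = d / (2·tan(α/2)).
With d = 14.5485 mm and α/2 = 64.5°, tan(α/2) ≈ 2.09654, so f ≈ 14.5485 / 4.19309 ≈ 3.4696 mm.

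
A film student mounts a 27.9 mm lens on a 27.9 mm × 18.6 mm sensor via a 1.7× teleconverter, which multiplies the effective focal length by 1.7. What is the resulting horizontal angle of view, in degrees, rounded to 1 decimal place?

Effective focal length f = 27.9 × 1.7 = 47.43 mm.
α = 2·arctan(27.9 / (2 × 47.43)) = 2·arctan(0.29412) ≈ 32.7791°.

32.8°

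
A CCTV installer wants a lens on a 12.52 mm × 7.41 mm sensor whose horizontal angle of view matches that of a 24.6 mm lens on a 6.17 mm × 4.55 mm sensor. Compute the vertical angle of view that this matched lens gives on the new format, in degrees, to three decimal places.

Equal horizontal AOV ⇒ f₂ = f₁ · 12.52/6.17 = 24.6 × 2.02917 ≈ 49.9177 mm.
Vertical AOV on the new format = 2·arctan(7.41 / (2 × 49.9177)) = 2·arctan(0.07422) ≈ 8.4897°.

8.490°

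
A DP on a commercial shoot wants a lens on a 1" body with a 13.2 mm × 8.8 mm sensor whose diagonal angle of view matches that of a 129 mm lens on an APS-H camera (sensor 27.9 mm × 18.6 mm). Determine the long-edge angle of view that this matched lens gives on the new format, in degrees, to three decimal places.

12.344°

Sensor diagonal = √(27.9² + 18.6²) = √1124.3700 ≈ 33.5316 mm.
Sensor diagonal = √(13.2² + 8.8²) = √251.6800 ≈ 15.8644 mm.
Equal diagonal AOV ⇒ f₂ = f₁ · 15.8644/33.5316 = 129 × 0.47312 ≈ 61.0323 mm.
Long-edge AOV on the new format = 2·arctan(13.2 / (2 × 61.0323)) = 2·arctan(0.10814) ≈ 12.3439°.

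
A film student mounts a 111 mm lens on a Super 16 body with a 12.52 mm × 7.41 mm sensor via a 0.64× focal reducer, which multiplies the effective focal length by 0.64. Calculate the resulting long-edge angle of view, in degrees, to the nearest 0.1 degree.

10.1°

Effective focal length f = 111 × 0.64 = 71.04 mm.
α = 2·arctan(12.52 / (2 × 71.04)) = 2·arctan(0.08812) ≈ 10.0717°.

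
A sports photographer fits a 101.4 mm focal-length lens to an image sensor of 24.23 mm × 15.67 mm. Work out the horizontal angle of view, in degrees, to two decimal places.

Angle of view α = 2·arctan(w/2f) with w = 24.23 mm and f = 101.4 mm.
w/2f = 0.11948; arctan(0.11948) ≈ 6.8132°, so α ≈ 13.6265°.

13.63°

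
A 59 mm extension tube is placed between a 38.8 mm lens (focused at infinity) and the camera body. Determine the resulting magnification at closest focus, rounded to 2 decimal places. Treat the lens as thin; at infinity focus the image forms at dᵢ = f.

The tube moves the image plane from f to f + e, so dᵢ = 38.8 + 59 = 97.8 mm. Focus is achieved when 1/f = 1/dₒ + 1/dᵢ, giving dₒ = 1/(1/f − 1/(f+e)).
Magnification m = dᵢ/dₒ = (f+e)·(1/f − 1/(f+e)) = e/f = 59/38.8 ≈ 1.5206.

1.52×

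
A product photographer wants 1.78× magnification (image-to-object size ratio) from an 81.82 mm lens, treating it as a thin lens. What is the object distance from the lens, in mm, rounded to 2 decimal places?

With m = dᵢ/dₒ and 1/f = 1/dₒ + 1/dᵢ, substituting dᵢ = m·dₒ gives 1/f = (1 + 1/m)/dₒ, hence dₒ = f·(1 + 1/m).
dₒ = 81.82 × (1 + 1/1.78) = 81.82 × 1.56180 ≈ 127.786 mm.

127.79 mm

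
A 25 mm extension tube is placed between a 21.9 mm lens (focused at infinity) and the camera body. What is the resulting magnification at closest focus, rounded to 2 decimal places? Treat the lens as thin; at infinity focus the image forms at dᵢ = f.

1.14×

The tube moves the image plane from f to f + e, so dᵢ = 21.9 + 25 = 46.9 mm. Focus is achieved when 1/f = 1/dₒ + 1/dᵢ, giving dₒ = 1/(1/f − 1/(f+e)).
Magnification m = dᵢ/dₒ = (f+e)·(1/f − 1/(f+e)) = e/f = 25/21.9 ≈ 1.1416.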